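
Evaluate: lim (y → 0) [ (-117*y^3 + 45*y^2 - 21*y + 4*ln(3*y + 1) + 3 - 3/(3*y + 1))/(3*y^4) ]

Substitution gives 0/0; apply L'Hôpital's rule 4 times.
After differentiating numerator and denominator 4 times the quotient is (1944*(-3*y - 4)/(3*y + 1)^5)/(72); at y = 0 this is -108.

-108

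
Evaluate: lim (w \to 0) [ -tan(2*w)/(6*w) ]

-1/3

Substitution gives 0/0.
Since tan(u)/u → 1 as u → 0, tan(2w)/(2w) → 1 and the limit is 2/(-6) = -1/3.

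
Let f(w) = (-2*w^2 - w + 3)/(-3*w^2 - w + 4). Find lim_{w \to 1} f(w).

5/7

At w = 1 both the top and bottom vanish — a removable singularity. Factoring out (w - 1) from each leaves (-2*w - 3)/(-3*w - 4), which at w = 1 equals 5/7.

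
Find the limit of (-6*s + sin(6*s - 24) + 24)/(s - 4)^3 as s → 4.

Direct substitution gives 0/0.
Apply L'Hôpital: lim (6*cos(6*s - 24) - 6)/(3*(s - 4)^2), still 0/0.
Apply L'Hôpital: lim (-36*sin(6*s - 24))/(6*s - 24), still 0/0.
After 3 applications of L'Hôpital's rule the quotient is (-216*cos(6*s - 24))/(6); substituting s = 4 gives -36.

-36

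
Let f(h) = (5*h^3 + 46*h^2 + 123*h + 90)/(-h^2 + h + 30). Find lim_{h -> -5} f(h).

38/11

Since h = -5 makes numerator and denominator zero, (h + 5) divides both.
Cancelling it gives (5*h^2 + 21*h + 18)/(6 - h); now plug in h = -5 to get 38/11.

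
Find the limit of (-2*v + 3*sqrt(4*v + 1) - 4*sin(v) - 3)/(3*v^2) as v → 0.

-2

Substitution gives 0/0 (the numerator vanishes to order 2).
Expand each term to order v^2: the coefficient of v^2 in 3·√(1 + 4v) is -6 and in -4·sin(v) is 0.
Lower-order terms cancel with the polynomial part, so the numerator is (-6)·v^2 + o(v^2), and the limit is (-6)/(3) = -2.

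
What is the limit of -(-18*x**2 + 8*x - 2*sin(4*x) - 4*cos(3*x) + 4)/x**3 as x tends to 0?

Substitution gives 0/0; apply L'Hôpital's rule 3 times.
After differentiating numerator and denominator 3 times the quotient is (-108*sin(3*x) + 128*cos(4*x))/(-6); at x = 0 this is -64/3.

-64/3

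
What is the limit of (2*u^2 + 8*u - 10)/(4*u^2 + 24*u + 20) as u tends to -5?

At u = -5 both the top and bottom vanish — a removable singularity. Factoring out (u + 5) from each leaves (2*u - 2)/(4*u + 4), which at u = -5 equals 3/4.

3/4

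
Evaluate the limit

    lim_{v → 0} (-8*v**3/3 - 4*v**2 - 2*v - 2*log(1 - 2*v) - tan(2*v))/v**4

8

Substitution gives 0/0; apply L'Hôpital's rule 4 times.
After differentiating numerator and denominator 4 times the quotient is (-128*tan(2*v)^3/cos(2*v)^2 - 256*tan(2*v)/cos(2*v)^4 + 192/(2*v - 1)^4)/(24); at v = 0 this is 8.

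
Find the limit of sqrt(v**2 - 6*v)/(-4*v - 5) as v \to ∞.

For large |v|, √(v^2 - 6*v) ≈ √1·|v| and the denominator ≈ -4v.
Since v → +∞, |v| = v, giving √1/(-4) = -1/4.

-1/4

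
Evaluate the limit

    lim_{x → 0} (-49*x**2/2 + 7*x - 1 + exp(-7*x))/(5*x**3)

-343/30

Direct substitution gives 0/0.
Apply L'Hôpital: lim (-49*x + 7 - 7*e^(-7*x))/(15*x^2), still 0/0.
Apply L'Hôpital: lim (-49 + 49*e^(-7*x))/(30*x), still 0/0.
After 3 applications of L'Hôpital's rule the quotient is (-343*e^(-7*x))/(30); substituting x = 0 gives -343/30.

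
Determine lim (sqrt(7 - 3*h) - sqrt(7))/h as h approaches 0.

-3*√(7)/14

A 0/0 form; rationalise with √(7 - 3h) + √7. This collapses the numerator to -3h, leaving -3/(√(7 - 3h) + √7) → -3/(2√7) = -3*√(7)/14.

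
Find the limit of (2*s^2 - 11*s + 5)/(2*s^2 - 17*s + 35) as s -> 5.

3

Since s = 5 makes numerator and denominator zero, (s - 5) divides both.
Cancelling it gives (2*s - 1)/(2*s - 7); now plug in s = 5 to get 3.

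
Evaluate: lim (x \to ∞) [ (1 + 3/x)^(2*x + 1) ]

e^(6)

Let L be the limit and take ln: ln L = lim (2x + 1)·ln(1 + 3/x) = lim (2x + 1)·(3/x + O(1/x²)) = 6.
Hence L = e^(6).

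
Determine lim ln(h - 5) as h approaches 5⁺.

As h → 5⁺, h - 5 → 0⁺ and ln(h - 5) → −∞.
Multiplying by 1 gives -∞.

-∞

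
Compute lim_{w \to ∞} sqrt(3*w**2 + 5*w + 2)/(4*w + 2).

√(3)/4

For large |w|, √(3*w^2 + 5*w + 2) ≈ √3·|w| and the denominator ≈ 4w.
Since w → +∞, |w| = w, giving √3/(4) = √(3)/4.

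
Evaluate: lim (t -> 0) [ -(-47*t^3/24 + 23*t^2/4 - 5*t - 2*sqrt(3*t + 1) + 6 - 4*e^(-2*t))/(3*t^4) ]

-703/576

Substitution gives 0/0 (the numerator vanishes to order 4).
Expand each term to order t^4: the coefficient of t^4 in -4·e^(-2t) is -8/3 and in -2·√(1 + 3t) is 405/64.
Lower-order terms cancel with the polynomial part, so the numerator is (703/192)·t^4 + o(t^4), and the limit is (703/192)/(-3) = -703/576.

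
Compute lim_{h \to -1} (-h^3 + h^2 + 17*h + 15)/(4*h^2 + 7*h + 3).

-12

Since h = -1 makes numerator and denominator zero, (h + 1) divides both.
Cancelling it gives (-h^2 + 2*h + 15)/(4*h + 3); now plug in h = -1 to get -12.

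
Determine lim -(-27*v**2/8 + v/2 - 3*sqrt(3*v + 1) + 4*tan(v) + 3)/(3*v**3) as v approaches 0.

179/144

Substitution gives 0/0 (the numerator vanishes to order 3).
Expand each term to order v^3: the coefficient of v^3 in -3·√(1 + 3v) is -81/16 and in 4·tan(v) is 4/3.
Lower-order terms cancel with the polynomial part, so the numerator is (-179/48)·v^3 + o(v^3), and the limit is (-179/48)/(-3) = 179/144.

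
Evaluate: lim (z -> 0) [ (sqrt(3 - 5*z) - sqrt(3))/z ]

-5*√(3)/6

A 0/0 form; rationalise with √(3 - 5z) + √3. This collapses the numerator to -5z, leaving -5/(√(3 - 5z) + √3) → -5/(2√3) = -5*√(3)/6.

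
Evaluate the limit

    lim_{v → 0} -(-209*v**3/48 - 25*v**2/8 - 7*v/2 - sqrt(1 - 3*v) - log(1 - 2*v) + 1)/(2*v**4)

-917/256

Substitution gives 0/0 (the numerator vanishes to order 4).
Expand each term to order v^4: the coefficient of v^4 in −ln(1 - 2v) is 4 and in −√(1 - 3v) is 405/128.
Lower-order terms cancel with the polynomial part, so the numerator is (917/128)·v^4 + o(v^4), and the limit is (917/128)/(-2) = -917/256.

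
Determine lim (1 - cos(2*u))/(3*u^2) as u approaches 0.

2/3

Substitution gives 0/0.
Use (1 − cos θ)/θ² → 1/2 with θ = 2u: the limit is 2²/(2·3) = 2/3.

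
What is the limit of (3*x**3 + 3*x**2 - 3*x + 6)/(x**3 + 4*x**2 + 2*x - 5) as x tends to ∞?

Numerator and denominator both have degree 3.
Dividing every term by x^3, all lower-order terms vanish and the limit is the ratio of leading coefficients, 3/(1) = 3.

3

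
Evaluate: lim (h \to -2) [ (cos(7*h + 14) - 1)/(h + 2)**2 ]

-49/2

Direct substitution gives 0/0.
Apply L'Hôpital: lim (-7*sin(7*h + 14))/(2*h + 4), still 0/0.
After 2 applications of L'Hôpital's rule the quotient is (-49*cos(7*h + 14))/(2); substituting h = -2 gives -49/2.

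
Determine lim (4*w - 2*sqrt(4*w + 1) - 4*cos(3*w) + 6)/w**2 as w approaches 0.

22

Substitution gives 0/0; apply L'Hôpital's rule 2 times.
After differentiating numerator and denominator 2 times the quotient is (36*cos(3*w) + 8/(4*w + 1)^(3/2))/(2); at w = 0 this is 22.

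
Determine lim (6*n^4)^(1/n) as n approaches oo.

1

Base → ∞ and exponent → 0: an ∞^0 form.
Take logs: (1/n)·ln(6·n^4) = (ln 6 + 4·ln n)/n → 0.
So the limit is e^0 = 1.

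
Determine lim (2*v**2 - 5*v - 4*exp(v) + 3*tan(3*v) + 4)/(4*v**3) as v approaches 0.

Substitution gives 0/0 (the numerator vanishes to order 3).
Expand each term to order v^3: the coefficient of v^3 in -4·e^(v) is -2/3 and in 3·tan(3v) is 27.
Lower-order terms cancel with the polynomial part, so the numerator is (79/3)·v^3 + o(v^3), and the limit is (79/3)/(4) = 79/12.

79/12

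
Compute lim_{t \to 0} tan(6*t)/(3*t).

Substitution gives 0/0.
Since tan(u)/u → 1 as u → 0, tan(6t)/(6t) → 1 and the limit is 6/3 = 2.

2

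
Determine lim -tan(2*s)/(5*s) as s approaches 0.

Substitution gives 0/0.
Since tan(u)/u → 1 as u → 0, tan(2s)/(2s) → 1 and the limit is 2/(-5) = -2/5.

-2/5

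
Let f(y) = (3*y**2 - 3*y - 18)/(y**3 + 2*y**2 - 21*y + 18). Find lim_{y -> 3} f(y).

5/6

Direct substitution gives 0/0, so factor. Both numerator and denominator have (y - 3) as a factor.
After cancelling, the expression reduces to (3*y + 6)/(y^2 + 5*y - 6).
Substituting y = 3 gives 5/6.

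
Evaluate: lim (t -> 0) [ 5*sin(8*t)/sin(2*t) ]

Substitution gives 0/0.
Divide numerator and denominator by t: sin(8t)/t → 8 and sin(2t)/t → 2, so the limit is 5·8/2 = 20.

20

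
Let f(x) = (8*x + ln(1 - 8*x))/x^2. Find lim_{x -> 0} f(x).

-32

Direct substitution gives 0/0.
Apply L'Hôpital: lim (8 - 8/(1 - 8*x))/(2*x), still 0/0.
After 2 applications of L'Hôpital's rule the quotient is (-64/(1 - 8*x)^2)/(2); substituting x = 0 gives -32.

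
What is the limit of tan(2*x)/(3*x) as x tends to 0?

2/3

Substitution gives 0/0.
Since tan(u)/u → 1 as u → 0, tan(2x)/(2x) → 1 and the limit is 2/3.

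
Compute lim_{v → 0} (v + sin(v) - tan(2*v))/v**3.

Substitution gives 0/0 (the numerator vanishes to order 3).
Expand each term to order v^3: the coefficient of v^3 in sin(v) is -1/6 and in −tan(2v) is -8/3.
Lower-order terms cancel with the polynomial part, so the numerator is (-17/6)·v^3 + o(v^3), and the limit is (-17/6)/(1) = -17/6.

-17/6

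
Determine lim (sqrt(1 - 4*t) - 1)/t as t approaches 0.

-2

Substitution gives 0/0. Multiply numerator and denominator by the conjugate √(1 - 4t) + √1.
The numerator becomes (1 - 4t) − 1 = -4t, so the expression simplifies to -4/(√(1 - 4t) + √1).
Letting t → 0 gives -4/(2√1) = -2.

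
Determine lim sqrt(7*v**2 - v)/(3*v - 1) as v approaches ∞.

√(7)/3

For large |v|, √(7*v^2 - v) ≈ √7·|v| and the denominator ≈ 3v.
Since v → +∞, |v| = v, giving √7/(3) = √(7)/3.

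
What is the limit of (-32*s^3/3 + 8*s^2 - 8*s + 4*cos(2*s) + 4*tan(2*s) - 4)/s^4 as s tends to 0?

Substitution gives 0/0 (the numerator vanishes to order 4).
Expand each term to order s^4: the coefficient of s^4 in 4·cos(2s) is 8/3 and in 4·tan(2s) is 0.
Lower-order terms cancel with the polynomial part, so the numerator is (8/3)·s^4 + o(s^4), and the limit is (8/3)/(1) = 8/3.

8/3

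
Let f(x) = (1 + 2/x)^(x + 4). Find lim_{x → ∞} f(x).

e^(2)

Let L be the limit and take ln: ln L = lim (x + 4)·ln(1 + 2/x) = lim (x + 4)·(2/x + O(1/x²)) = 2.
Hence L = e^(2).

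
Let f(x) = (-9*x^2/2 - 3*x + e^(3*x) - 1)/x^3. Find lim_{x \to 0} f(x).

9/2

Direct substitution gives 0/0.
Apply L'Hôpital: lim (-9*x + 3*e^(3*x) - 3)/(3*x^2), still 0/0.
Apply L'Hôpital: lim (9*e^(3*x) - 9)/(6*x), still 0/0.
After 3 applications of L'Hôpital's rule the quotient is (27*e^(3*x))/(6); substituting x = 0 gives 9/2.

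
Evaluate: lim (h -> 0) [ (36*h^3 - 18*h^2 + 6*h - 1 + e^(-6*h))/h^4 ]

54

Direct substitution gives 0/0.
Apply L'Hôpital: lim (108*h^2 - 36*h + 6 - 6*e^(-6*h))/(4*h^3), still 0/0.
Apply L'Hôpital: lim (216*h - 36 + 36*e^(-6*h))/(12*h^2), still 0/0.
Apply L'Hôpital: lim (216 - 216*e^(-6*h))/(24*h), still 0/0.
After 4 applications of L'Hôpital's rule the quotient is (1296*e^(-6*h))/(24); substituting h = 0 gives 54.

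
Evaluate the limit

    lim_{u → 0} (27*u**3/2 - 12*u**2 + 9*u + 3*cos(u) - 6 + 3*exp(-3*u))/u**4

41/4

Substitution gives 0/0 (the numerator vanishes to order 4).
Expand each term to order u^4: the coefficient of u^4 in 3·e^(-3u) is 81/8 and in 3·cos(u) is 1/8.
Lower-order terms cancel with the polynomial part, so the numerator is (41/4)·u^4 + o(u^4), and the limit is (41/4)/(1) = 41/4.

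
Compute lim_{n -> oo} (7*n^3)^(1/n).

Base → ∞ and exponent → 0: an ∞^0 form.
Take logs: (1/n)·ln(7·n^3) = (ln 7 + 3·ln n)/n → 0.
So the limit is e^0 = 1.

1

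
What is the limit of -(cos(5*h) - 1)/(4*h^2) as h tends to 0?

Direct substitution gives 0/0.
Apply L'Hôpital: lim (-5*sin(5*h))/(-8*h), still 0/0.
After 2 applications of L'Hôpital's rule the quotient is (-25*cos(5*h))/(-8); substituting h = 0 gives 25/8.

25/8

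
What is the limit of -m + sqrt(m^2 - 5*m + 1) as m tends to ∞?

This has the form ∞ − ∞. Multiply and divide by the conjugate √(m^2 - 5*m + 1) + m.
That gives (-5m + 1) / (√(m^2 - 5*m + 1) + m).
Divide numerator and denominator by m: the limit is -5/(2·1) = -5/2.

-5/2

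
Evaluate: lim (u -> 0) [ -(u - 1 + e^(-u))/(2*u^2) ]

-1/4

Direct substitution gives 0/0.
Apply L'Hôpital: lim (1 - e^(-u))/(-4*u), still 0/0.
After 2 applications of L'Hôpital's rule the quotient is (e^(-u))/(-4); substituting u = 0 gives -1/4.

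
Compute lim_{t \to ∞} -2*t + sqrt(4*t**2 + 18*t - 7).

9/2

An ∞ − ∞ form. Rationalising with the conjugate, the difference becomes (18t - 7) / (√(4*t^2 + 18*t - 7) + 2t).
For large t the denominator behaves like 2·2t, so the quotient tends to 18/4 = 9/2.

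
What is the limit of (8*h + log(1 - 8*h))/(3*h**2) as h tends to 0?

Direct substitution gives 0/0.
Apply L'Hôpital: lim (8 - 8/(1 - 8*h))/(6*h), still 0/0.
After 2 applications of L'Hôpital's rule the quotient is (-64/(1 - 8*h)^2)/(6); substituting h = 0 gives -32/3.

-32/3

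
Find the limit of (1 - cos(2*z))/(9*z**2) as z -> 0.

2/9

Substitution gives 0/0.
Use (1 − cos u)/u² → 1/2 with u = 2z: the limit is 2²/(2·9) = 2/9.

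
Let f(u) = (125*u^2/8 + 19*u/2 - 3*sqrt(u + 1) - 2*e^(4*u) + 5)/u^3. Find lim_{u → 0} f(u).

Substitution gives 0/0; apply L'Hôpital's rule 3 times.
After differentiating numerator and denominator 3 times the quotient is (-128*e^(4*u) - 9/(8*(u + 1)^(5/2)))/(6); at u = 0 this is -1033/48.

-1033/48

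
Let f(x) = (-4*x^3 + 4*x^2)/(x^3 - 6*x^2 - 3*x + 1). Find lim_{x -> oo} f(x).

Numerator and denominator both have degree 3.
Dividing every term by x^3, all lower-order terms vanish and the limit is the ratio of leading coefficients, -4/(1) = -4.

-4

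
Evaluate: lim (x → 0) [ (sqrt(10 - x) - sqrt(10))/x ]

Substitution gives 0/0. Multiply numerator and denominator by the conjugate √(10 - x) + √10.
The numerator becomes (10 - x) − 10 = -x, so the expression simplifies to -1/(√(10 - x) + √10).
Letting x → 0 gives -1/(2√10) = -√(10)/20.

-√(10)/20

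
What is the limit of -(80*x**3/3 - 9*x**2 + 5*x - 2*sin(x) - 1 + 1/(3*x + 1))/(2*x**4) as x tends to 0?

Substitution gives 0/0 (the numerator vanishes to order 4).
Expand each term to order x^4: the coefficient of x^4 in -2·sin(x) is 0 and in 1/(1 + 3x) is 81.
Lower-order terms cancel with the polynomial part, so the numerator is (81)·x^4 + o(x^4), and the limit is (81)/(-2) = -81/2.

-81/2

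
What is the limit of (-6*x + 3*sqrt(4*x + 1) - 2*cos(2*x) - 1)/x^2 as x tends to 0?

Substitution gives 0/0 (the numerator vanishes to order 2).
Expand each term to order x^2: the coefficient of x^2 in -2·cos(2x) is 4 and in 3·√(1 + 4x) is -6.
Lower-order terms cancel with the polynomial part, so the numerator is (-2)·x^2 + o(x^2), and the limit is (-2)/(1) = -2.

-2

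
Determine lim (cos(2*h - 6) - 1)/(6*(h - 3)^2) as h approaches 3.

-1/3

Direct substitution gives 0/0.
Apply L'Hôpital: lim (-2*sin(2*h - 6))/(12*h - 36), still 0/0.
After 2 applications of L'Hôpital's rule the quotient is (-4*cos(2*h - 6))/(12); substituting h = 3 gives -1/3.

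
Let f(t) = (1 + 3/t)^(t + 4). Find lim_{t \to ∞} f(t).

Let L be the limit and take ln: ln L = lim (t + 4)·ln(1 + 3/t) = lim (t + 4)·(3/t + O(1/t²)) = 3.
Hence L = e^(3).

e^(3)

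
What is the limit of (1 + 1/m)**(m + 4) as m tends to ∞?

Write it as [(1 + 1/m)^m]^(1) · (1 + 1/m)^(4). The bracketed term tends to e^(1) and the second factor to 1, so the limit is e^(1).

e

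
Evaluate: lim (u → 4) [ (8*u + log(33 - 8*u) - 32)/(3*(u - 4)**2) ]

-32/3

Direct substitution gives 0/0.
Apply L'Hôpital: lim (8 - 8/(33 - 8*u))/(6*u - 24), still 0/0.
After 2 applications of L'Hôpital's rule the quotient is (-64/(33 - 8*u)^2)/(6); substituting u = 4 gives -32/3.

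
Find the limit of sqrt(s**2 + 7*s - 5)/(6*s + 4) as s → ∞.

For large |s|, √(s^2 + 7*s - 5) ≈ √1·|s| and the denominator ≈ 6s.
Since s → +∞, |s| = s, giving √1/(6) = 1/6.

1/6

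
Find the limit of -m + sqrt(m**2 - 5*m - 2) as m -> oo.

This has the form ∞ − ∞. Multiply and divide by the conjugate √(m^2 - 5*m - 2) + m.
That gives (-5m - 2) / (√(m^2 - 5*m - 2) + m).
Divide numerator and denominator by m: the limit is -5/(2·1) = -5/2.

-5/2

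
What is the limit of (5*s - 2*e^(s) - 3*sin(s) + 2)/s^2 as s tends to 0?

-1

Substitution gives 0/0 (the numerator vanishes to order 2).
Expand each term to order s^2: the coefficient of s^2 in -2·e^(s) is -1 and in -3·sin(s) is 0.
Lower-order terms cancel with the polynomial part, so the numerator is (-1)·s^2 + o(s^2), and the limit is (-1)/(1) = -1.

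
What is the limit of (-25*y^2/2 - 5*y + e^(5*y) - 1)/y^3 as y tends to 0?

125/6

Direct substitution gives 0/0.
Apply L'Hôpital: lim (-25*y + 5*e^(5*y) - 5)/(3*y^2), still 0/0.
Apply L'Hôpital: lim (25*e^(5*y) - 25)/(6*y), still 0/0.
After 3 applications of L'Hôpital's rule the quotient is (125*e^(5*y))/(6); substituting y = 0 gives 125/6.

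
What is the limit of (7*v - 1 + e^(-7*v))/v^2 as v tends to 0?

49/2

Direct substitution gives 0/0.
Apply L'Hôpital: lim (7 - 7*e^(-7*v))/(2*v), still 0/0.
After 2 applications of L'Hôpital's rule the quotient is (49*e^(-7*v))/(2); substituting v = 0 gives 49/2.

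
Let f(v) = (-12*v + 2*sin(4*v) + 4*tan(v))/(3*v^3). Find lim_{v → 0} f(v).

-20/3

Substitution gives 0/0 (the numerator vanishes to order 3).
Expand each term to order v^3: the coefficient of v^3 in 2·sin(4v) is -64/3 and in 4·tan(v) is 4/3.
Lower-order terms cancel with the polynomial part, so the numerator is (-20)·v^3 + o(v^3), and the limit is (-20)/(3) = -20/3.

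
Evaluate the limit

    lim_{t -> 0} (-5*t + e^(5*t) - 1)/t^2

25/2

Direct substitution gives 0/0.
Apply L'Hôpital: lim (5*e^(5*t) - 5)/(2*t), still 0/0.
After 2 applications of L'Hôpital's rule the quotient is (25*e^(5*t))/(2); substituting t = 0 gives 25/2.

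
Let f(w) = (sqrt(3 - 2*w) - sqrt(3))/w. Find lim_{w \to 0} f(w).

A 0/0 form; rationalise with √(3 - 2w) + √3. This collapses the numerator to -2w, leaving -2/(√(3 - 2w) + √3) → -2/(2√3) = -√(3)/3.

-√(3)/3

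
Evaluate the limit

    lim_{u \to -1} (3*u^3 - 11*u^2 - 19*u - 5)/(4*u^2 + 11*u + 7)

Since u = -1 makes numerator and denominator zero, (u + 1) divides both.
Cancelling it gives (3*u^2 - 14*u - 5)/(4*u + 7); now plug in u = -1 to get 4.

4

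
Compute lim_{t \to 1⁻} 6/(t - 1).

As t → 1⁻, (t - 1) → 0⁻, so (t - 1)^1 → 0⁻ and 6/(t - 1)^1 → -∞.

-∞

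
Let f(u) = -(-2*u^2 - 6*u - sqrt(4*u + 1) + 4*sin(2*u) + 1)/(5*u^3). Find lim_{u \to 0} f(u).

Substitution gives 0/0; apply L'Hôpital's rule 3 times.
After differentiating numerator and denominator 3 times the quotient is (-32*cos(2*u) - 24/(4*u + 1)^(5/2))/(-30); at u = 0 this is 28/15.

28/15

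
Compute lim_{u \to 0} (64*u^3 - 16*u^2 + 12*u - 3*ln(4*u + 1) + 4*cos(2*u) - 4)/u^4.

Substitution gives 0/0; apply L'Hôpital's rule 4 times.
After differentiating numerator and denominator 4 times the quotient is (64*cos(2*u) + 4608/(4*u + 1)^4)/(24); at u = 0 this is 584/3.

584/3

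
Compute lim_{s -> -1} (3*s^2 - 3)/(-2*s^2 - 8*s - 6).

Since s = -1 makes numerator and denominator zero, (s + 1) divides both.
Cancelling it gives (3*s - 3)/(-2*s - 6); now plug in s = -1 to get 3/2.

3/2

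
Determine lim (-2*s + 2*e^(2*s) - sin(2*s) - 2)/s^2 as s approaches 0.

4

Substitution gives 0/0 (the numerator vanishes to order 2).
Expand each term to order s^2: the coefficient of s^2 in 2·e^(2s) is 4 and in −sin(2s) is 0.
Lower-order terms cancel with the polynomial part, so the numerator is (4)·s^2 + o(s^2), and the limit is (4)/(1) = 4.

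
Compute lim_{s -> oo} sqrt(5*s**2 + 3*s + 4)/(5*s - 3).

For large |s|, √(5*s^2 + 3*s + 4) ≈ √5·|s| and the denominator ≈ 5s.
Since s → +∞, |s| = s, giving √5/(5) = √(5)/5.

√(5)/5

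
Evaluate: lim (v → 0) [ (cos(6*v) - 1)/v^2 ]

-18

Direct substitution gives 0/0.
Apply L'Hôpital: lim (-6*sin(6*v))/(2*v), still 0/0.
After 2 applications of L'Hôpital's rule the quotient is (-36*cos(6*v))/(2); substituting v = 0 gives -18.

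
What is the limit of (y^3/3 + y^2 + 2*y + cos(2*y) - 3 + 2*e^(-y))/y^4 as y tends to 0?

Substitution gives 0/0 (the numerator vanishes to order 4).
Expand each term to order y^4: the coefficient of y^4 in cos(2y) is 2/3 and in 2·e^(-y) is 1/12.
Lower-order terms cancel with the polynomial part, so the numerator is (3/4)·y^4 + o(y^4), and the limit is (3/4)/(1) = 3/4.

3/4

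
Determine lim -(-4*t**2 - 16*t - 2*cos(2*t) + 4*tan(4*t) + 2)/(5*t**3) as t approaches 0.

-256/15

Substitution gives 0/0; apply L'Hôpital's rule 3 times.
After differentiating numerator and denominator 3 times the quotient is (-16*sin(2*t) + 1536*tan(4*t)^4 + 2048*tan(4*t)^2 + 512)/(-30); at t = 0 this is -256/15.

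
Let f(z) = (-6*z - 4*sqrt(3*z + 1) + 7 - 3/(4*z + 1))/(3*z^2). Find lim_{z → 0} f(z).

-29/2

Substitution gives 0/0; apply L'Hôpital's rule 2 times.
After differentiating numerator and denominator 2 times the quotient is (-96/(4*z + 1)^3 + 9/(3*z + 1)^(3/2))/(6); at z = 0 this is -29/2.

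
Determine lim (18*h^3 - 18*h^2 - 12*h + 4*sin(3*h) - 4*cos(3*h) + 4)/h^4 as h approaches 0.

Substitution gives 0/0; apply L'Hôpital's rule 4 times.
After differentiating numerator and denominator 4 times the quotient is (-324*sqrt(2)*cos(3*h + pi/4))/(24); at h = 0 this is -27/2.

-27/2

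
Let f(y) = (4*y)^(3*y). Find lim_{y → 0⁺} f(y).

1

Base → 0⁺ and exponent → 0⁺: a 0^0 form.
Take logs: 3y·ln(4y). This is 0·(−∞); rewriting as ln(4y)/(1/(3y)) and applying L'Hôpital gives 0.
Hence the limit is e^0 = 1.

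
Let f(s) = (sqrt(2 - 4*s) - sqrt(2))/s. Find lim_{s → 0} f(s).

-√(2)

A 0/0 form; rationalise with √(2 - 4s) + √2. This collapses the numerator to -4s, leaving -4/(√(2 - 4s) + √2) → -4/(2√2) = -√(2).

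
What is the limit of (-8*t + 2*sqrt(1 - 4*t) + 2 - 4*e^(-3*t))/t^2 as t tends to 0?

-22

Substitution gives 0/0 (the numerator vanishes to order 2).
Expand each term to order t^2: the coefficient of t^2 in 2·√(1 - 4t) is -4 and in -4·e^(-3t) is -18.
Lower-order terms cancel with the polynomial part, so the numerator is (-22)·t^2 + o(t^2), and the limit is (-22)/(1) = -22.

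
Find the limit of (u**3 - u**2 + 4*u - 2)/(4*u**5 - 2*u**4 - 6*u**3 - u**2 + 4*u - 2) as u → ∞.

The denominator has degree 5 and the numerator degree 3. Dividing numerator and denominator by u^5 sends every term to 0 except the leading denominator term, so the limit is 0.

0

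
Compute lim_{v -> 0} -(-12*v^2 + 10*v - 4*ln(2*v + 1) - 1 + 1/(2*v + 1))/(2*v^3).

Substitution gives 0/0; apply L'Hôpital's rule 3 times.
After differentiating numerator and denominator 3 times the quotient is (16*(-8*v - 7)/(2*v + 1)^4)/(-12); at v = 0 this is 28/3.

28/3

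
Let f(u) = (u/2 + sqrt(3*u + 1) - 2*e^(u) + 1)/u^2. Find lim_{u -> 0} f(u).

Substitution gives 0/0 (the numerator vanishes to order 2).
Expand each term to order u^2: the coefficient of u^2 in √(1 + 3u) is -9/8 and in -2·e^(u) is -1.
Lower-order terms cancel with the polynomial part, so the numerator is (-17/8)·u^2 + o(u^2), and the limit is (-17/8)/(1) = -17/8.

-17/8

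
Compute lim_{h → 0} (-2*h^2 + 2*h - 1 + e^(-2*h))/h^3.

-4/3

Direct substitution gives 0/0.
Apply L'Hôpital: lim (-4*h + 2 - 2*e^(-2*h))/(3*h^2), still 0/0.
Apply L'Hôpital: lim (-4 + 4*e^(-2*h))/(6*h), still 0/0.
After 3 applications of L'Hôpital's rule the quotient is (-8*e^(-2*h))/(6); substituting h = 0 gives -4/3.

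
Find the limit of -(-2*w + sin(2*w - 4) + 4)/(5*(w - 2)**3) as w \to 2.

Direct substitution gives 0/0.
Apply L'Hôpital: lim (2*cos(2*w - 4) - 2)/(-15*(w - 2)^2), still 0/0.
Apply L'Hôpital: lim (-4*sin(2*w - 4))/(60 - 30*w), still 0/0.
After 3 applications of L'Hôpital's rule the quotient is (-8*cos(2*w - 4))/(-30); substituting w = 2 gives 4/15.

4/15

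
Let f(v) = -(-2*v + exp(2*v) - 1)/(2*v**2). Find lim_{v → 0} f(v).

-1

Direct substitution gives 0/0.
Apply L'Hôpital: lim (2*e^(2*v) - 2)/(-4*v), still 0/0.
After 2 applications of L'Hôpital's rule the quotient is (4*e^(2*v))/(-4); substituting v = 0 gives -1.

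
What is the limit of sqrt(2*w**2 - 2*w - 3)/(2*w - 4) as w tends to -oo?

For large |w|, √(2*w^2 - 2*w - 3) ≈ √2·|w| and the denominator ≈ 2w.
Since w → −∞, |w| = −w, giving −√2/(2) = -√(2)/2.

-√(2)/2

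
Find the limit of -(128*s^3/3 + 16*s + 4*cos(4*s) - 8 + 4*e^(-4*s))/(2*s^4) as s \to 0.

-128/3

Substitution gives 0/0 (the numerator vanishes to order 4).
Expand each term to order s^4: the coefficient of s^4 in 4·cos(4s) is 128/3 and in 4·e^(-4s) is 128/3.
Lower-order terms cancel with the polynomial part, so the numerator is (256/3)·s^4 + o(s^4), and the limit is (256/3)/(-2) = -128/3.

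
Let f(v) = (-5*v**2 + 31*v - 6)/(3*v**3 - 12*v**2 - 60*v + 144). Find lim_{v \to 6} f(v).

-29/120

At v = 6 both the top and bottom vanish — a removable singularity. Factoring out (v - 6) from each leaves (1 - 5*v)/(3*v^2 + 6*v - 24), which at v = 6 equals -29/120.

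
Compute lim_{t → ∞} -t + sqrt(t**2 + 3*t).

3/2

This has the form ∞ − ∞. Multiply and divide by the conjugate √(t^2 + 3*t) + t.
That gives (3t) / (√(t^2 + 3*t) + t).
Divide numerator and denominator by t: the limit is 3/(2·1) = 3/2.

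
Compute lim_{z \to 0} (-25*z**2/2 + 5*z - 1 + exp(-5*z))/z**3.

-125/6

Direct substitution gives 0/0.
Apply L'Hôpital: lim (-25*z + 5 - 5*e^(-5*z))/(3*z^2), still 0/0.
Apply L'Hôpital: lim (-25 + 25*e^(-5*z))/(6*z), still 0/0.
After 3 applications of L'Hôpital's rule the quotient is (-125*e^(-5*z))/(6); substituting z = 0 gives -125/6.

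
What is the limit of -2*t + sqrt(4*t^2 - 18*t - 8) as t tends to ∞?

An ∞ − ∞ form. Rationalising with the conjugate, the difference becomes (-18t - 8) / (√(4*t^2 - 18*t - 8) + 2t).
For large t the denominator behaves like 2·2t, so the quotient tends to -18/4 = -9/2.

-9/2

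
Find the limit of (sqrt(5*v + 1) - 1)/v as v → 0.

Substitution gives 0/0. Multiply numerator and denominator by the conjugate √(1 + 5v) + √1.
The numerator becomes (1 + 5v) − 1 = 5v, so the expression simplifies to 5/(√(1 + 5v) + √1).
Letting v → 0 gives 5/(2√1) = 5/2.

5/2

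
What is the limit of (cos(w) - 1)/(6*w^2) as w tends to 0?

-1/12

Direct substitution gives 0/0.
Apply L'Hôpital: lim (-sin(w))/(12*w), still 0/0.
After 2 applications of L'Hôpital's rule the quotient is (-cos(w))/(12); substituting w = 0 gives -1/12.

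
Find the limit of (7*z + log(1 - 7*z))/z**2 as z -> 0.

-49/2

Direct substitution gives 0/0.
Apply L'Hôpital: lim (7 - 7/(1 - 7*z))/(2*z), still 0/0.
After 2 applications of L'Hôpital's rule the quotient is (-49/(1 - 7*z)^2)/(2); substituting z = 0 gives -49/2.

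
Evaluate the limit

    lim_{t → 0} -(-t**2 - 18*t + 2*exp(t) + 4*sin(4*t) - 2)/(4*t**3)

Substitution gives 0/0; apply L'Hôpital's rule 3 times.
After differentiating numerator and denominator 3 times the quotient is (2*e^(t) - 256*cos(4*t))/(-24); at t = 0 this is 127/12.

127/12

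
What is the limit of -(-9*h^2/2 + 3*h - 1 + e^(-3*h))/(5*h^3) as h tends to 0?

Direct substitution gives 0/0.
Apply L'Hôpital: lim (-9*h + 3 - 3*e^(-3*h))/(-15*h^2), still 0/0.
Apply L'Hôpital: lim (-9 + 9*e^(-3*h))/(-30*h), still 0/0.
After 3 applications of L'Hôpital's rule the quotient is (-27*e^(-3*h))/(-30); substituting h = 0 gives 9/10.

9/10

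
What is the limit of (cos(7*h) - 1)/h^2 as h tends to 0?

Direct substitution gives 0/0.
Apply L'Hôpital: lim (-7*sin(7*h))/(2*h), still 0/0.
After 2 applications of L'Hôpital's rule the quotient is (-49*cos(7*h))/(2); substituting h = 0 gives -49/2.

-49/2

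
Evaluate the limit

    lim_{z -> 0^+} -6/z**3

As z → 0⁺, (z) → 0⁺, so (z)^3 → 0⁺ and -6/(z)^3 → -∞.

-∞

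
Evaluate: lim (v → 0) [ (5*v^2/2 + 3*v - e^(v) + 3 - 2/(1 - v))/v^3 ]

-13/6

Substitution gives 0/0 (the numerator vanishes to order 3).
Expand each term to order v^3: the coefficient of v^3 in −e^(v) is -1/6 and in -2·1/(1 - v) is -2.
Lower-order terms cancel with the polynomial part, so the numerator is (-13/6)·v^3 + o(v^3), and the limit is (-13/6)/(1) = -13/6.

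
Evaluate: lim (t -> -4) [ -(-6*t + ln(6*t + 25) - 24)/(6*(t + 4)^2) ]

Direct substitution gives 0/0.
Apply L'Hôpital: lim (-6 + 6/(6*t + 25))/(-12*t - 48), still 0/0.
After 2 applications of L'Hôpital's rule the quotient is (-36/(6*t + 25)^2)/(-12); substituting t = -4 gives 3.

3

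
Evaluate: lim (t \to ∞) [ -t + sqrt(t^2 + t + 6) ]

An ∞ − ∞ form. Rationalising with the conjugate, the difference becomes (t + 6) / (√(t^2 + t + 6) + t).
For large t the denominator behaves like 2·t, so the quotient tends to 1/2 = 1/2.

1/2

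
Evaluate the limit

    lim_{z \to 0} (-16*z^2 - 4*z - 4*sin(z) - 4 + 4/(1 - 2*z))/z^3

Substitution gives 0/0; apply L'Hôpital's rule 3 times.
After differentiating numerator and denominator 3 times the quotient is (4*cos(z) + 192/(2*z - 1)^4)/(6); at z = 0 this is 98/3.

98/3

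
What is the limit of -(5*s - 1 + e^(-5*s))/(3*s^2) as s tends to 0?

-25/6

Direct substitution gives 0/0.
Apply L'Hôpital: lim (5 - 5*e^(-5*s))/(-6*s), still 0/0.
After 2 applications of L'Hôpital's rule the quotient is (25*e^(-5*s))/(-6); substituting s = 0 gives -25/6.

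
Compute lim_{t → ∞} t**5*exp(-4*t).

Write as t^5/e^{4t}, an ∞/∞ form.
Exponential growth dominates any polynomial, so repeated L'Hôpital (or the standard result) gives 0.

0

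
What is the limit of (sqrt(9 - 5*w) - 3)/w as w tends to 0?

-5/6

Substitution gives 0/0. Multiply numerator and denominator by the conjugate √(9 - 5w) + √9.
The numerator becomes (9 - 5w) − 9 = -5w, so the expression simplifies to -5/(√(9 - 5w) + √9).
Letting w → 0 gives -5/(2√9) = -5/6.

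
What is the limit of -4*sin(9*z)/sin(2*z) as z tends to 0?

Substitution gives 0/0.
Divide numerator and denominator by z: sin(9z)/z → 9 and sin(2z)/z → 2, so the limit is -4·9/2 = -18.

-18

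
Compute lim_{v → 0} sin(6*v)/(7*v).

6/7

Substitution gives 0/0.
Write it as (6/7)·sin(6v)/(6v); since sin(u)/u → 1, the limit is 6/7.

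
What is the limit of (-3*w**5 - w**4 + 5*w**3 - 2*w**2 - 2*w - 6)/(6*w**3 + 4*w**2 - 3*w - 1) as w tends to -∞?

-∞

The numerator has higher degree (5 > 3); the quotient behaves like (-3/(6))·w^2 for large |w|.
As w → −∞ this diverges to -∞.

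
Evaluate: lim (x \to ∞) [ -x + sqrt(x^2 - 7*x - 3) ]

An ∞ − ∞ form. Rationalising with the conjugate, the difference becomes (-7x - 3) / (√(x^2 - 7*x - 3) + x).
For large x the denominator behaves like 2·x, so the quotient tends to -7/2 = -7/2.

-7/2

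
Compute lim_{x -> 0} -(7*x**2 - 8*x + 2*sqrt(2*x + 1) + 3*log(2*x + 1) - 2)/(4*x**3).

Substitution gives 0/0; apply L'Hôpital's rule 3 times.
After differentiating numerator and denominator 3 times the quotient is (48/(2*x + 1)^3 + 6/(2*x + 1)^(5/2))/(-24); at x = 0 this is -9/4.

-9/4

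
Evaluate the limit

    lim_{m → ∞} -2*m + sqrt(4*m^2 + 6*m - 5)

3/2

This has the form ∞ − ∞. Multiply and divide by the conjugate √(4*m^2 + 6*m - 5) + 2m.
That gives (6m - 5) / (√(4*m^2 + 6*m - 5) + 2m).
Divide numerator and denominator by m: the limit is 6/(2·2) = 3/2.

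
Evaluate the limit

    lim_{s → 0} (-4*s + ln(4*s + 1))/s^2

-8

Direct substitution gives 0/0.
Apply L'Hôpital: lim (-4 + 4/(4*s + 1))/(2*s), still 0/0.
After 2 applications of L'Hôpital's rule the quotient is (-16/(4*s + 1)^2)/(2); substituting s = 0 gives -8.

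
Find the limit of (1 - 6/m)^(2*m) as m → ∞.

Write it as [(1 - 6/m)^m]^(2) · (1 - 6/m)^(0). The bracketed term tends to e^(-6) and the second factor to 1, so the limit is e^(-12).

e^(-12)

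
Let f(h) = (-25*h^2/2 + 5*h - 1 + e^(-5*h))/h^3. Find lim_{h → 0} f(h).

Direct substitution gives 0/0.
Apply L'Hôpital: lim (-25*h + 5 - 5*e^(-5*h))/(3*h^2), still 0/0.
Apply L'Hôpital: lim (-25 + 25*e^(-5*h))/(6*h), still 0/0.
After 3 applications of L'Hôpital's rule the quotient is (-125*e^(-5*h))/(6); substituting h = 0 gives -125/6.

-125/6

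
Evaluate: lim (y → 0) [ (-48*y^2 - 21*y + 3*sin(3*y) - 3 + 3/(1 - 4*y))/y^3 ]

Substitution gives 0/0; apply L'Hôpital's rule 3 times.
After differentiating numerator and denominator 3 times the quotient is (-81*cos(3*y) + 1152/(4*y - 1)^4)/(6); at y = 0 this is 357/2.

357/2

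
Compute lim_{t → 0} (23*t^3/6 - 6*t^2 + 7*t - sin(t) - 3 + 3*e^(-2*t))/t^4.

Substitution gives 0/0; apply L'Hôpital's rule 4 times.
After differentiating numerator and denominator 4 times the quotient is (-sin(t) + 48*e^(-2*t))/(24); at t = 0 this is 2.

2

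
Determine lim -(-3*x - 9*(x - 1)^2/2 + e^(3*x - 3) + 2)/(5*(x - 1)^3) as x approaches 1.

Direct substitution gives 0/0.
Apply L'Hôpital: lim (-9*x + 3*e^(3*x - 3) + 6)/(-15*(x - 1)^2), still 0/0.
Apply L'Hôpital: lim (9*e^(3*x - 3) - 9)/(30 - 30*x), still 0/0.
After 3 applications of L'Hôpital's rule the quotient is (27*e^(3*x - 3))/(-30); substituting x = 1 gives -9/10.

-9/10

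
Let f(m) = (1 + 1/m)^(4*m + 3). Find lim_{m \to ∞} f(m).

e^(4)

Write it as [(1 + 1/m)^m]^(4) · (1 + 1/m)^(3). The bracketed term tends to e^(1) and the second factor to 1, so the limit is e^(4).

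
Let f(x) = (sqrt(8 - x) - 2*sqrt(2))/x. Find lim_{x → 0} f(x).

A 0/0 form; rationalise with √(8 - x) + √8. This collapses the numerator to -x, leaving -1/(√(8 - x) + √8) → -1/(2√8) = -√(2)/8.

-√(2)/8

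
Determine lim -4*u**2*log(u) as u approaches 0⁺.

0

This is a 0·(−∞) form. Rewrite as -4·ln(u) / u^(−2) and apply L'Hôpital:
the derivative quotient is -4·(1/u) / (−2·u^(−3)) = (4/2)·u^2 → 0.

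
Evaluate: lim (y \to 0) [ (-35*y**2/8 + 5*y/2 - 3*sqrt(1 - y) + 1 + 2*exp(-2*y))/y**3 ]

Substitution gives 0/0; apply L'Hôpital's rule 3 times.
After differentiating numerator and denominator 3 times the quotient is (-16*e^(-2*y) + 9/(8*(1 - y)^(5/2)))/(6); at y = 0 this is -119/48.

-119/48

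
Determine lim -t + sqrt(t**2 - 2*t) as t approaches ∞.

-1

An ∞ − ∞ form. Rationalising with the conjugate, the difference becomes (-2t) / (√(t^2 - 2*t) + t).
For large t the denominator behaves like 2·t, so the quotient tends to -2/2 = -1.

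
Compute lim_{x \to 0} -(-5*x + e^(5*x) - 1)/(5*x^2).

Direct substitution gives 0/0.
Apply L'Hôpital: lim (5*e^(5*x) - 5)/(-10*x), still 0/0.
After 2 applications of L'Hôpital's rule the quotient is (25*e^(5*x))/(-10); substituting x = 0 gives -5/2.

-5/2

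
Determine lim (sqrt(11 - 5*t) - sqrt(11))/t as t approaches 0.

-5*√(11)/22

Substitution gives 0/0. Multiply numerator and denominator by the conjugate √(11 - 5t) + √11.
The numerator becomes (11 - 5t) − 11 = -5t, so the expression simplifies to -5/(√(11 - 5t) + √11).
Letting t → 0 gives -5/(2√11) = -5*√(11)/22.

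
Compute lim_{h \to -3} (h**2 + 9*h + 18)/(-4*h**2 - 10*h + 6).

Since h = -3 makes numerator and denominator zero, (h + 3) divides both.
Cancelling it gives (h + 6)/(2 - 4*h); now plug in h = -3 to get 3/14.

3/14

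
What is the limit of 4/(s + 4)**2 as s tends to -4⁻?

As s → -4⁻, (s + 4) → 0⁻, so (s + 4)^2 → 0⁺ and 4/(s + 4)^2 → ∞.

∞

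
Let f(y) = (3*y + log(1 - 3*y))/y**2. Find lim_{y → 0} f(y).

Direct substitution gives 0/0.
Apply L'Hôpital: lim (3 - 3/(1 - 3*y))/(2*y), still 0/0.
After 2 applications of L'Hôpital's rule the quotient is (-9/(1 - 3*y)^2)/(2); substituting y = 0 gives -9/2.

-9/2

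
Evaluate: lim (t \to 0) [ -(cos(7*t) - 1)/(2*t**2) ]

49/4

Direct substitution gives 0/0.
Apply L'Hôpital: lim (-7*sin(7*t))/(-4*t), still 0/0.
After 2 applications of L'Hôpital's rule the quotient is (-49*cos(7*t))/(-4); substituting t = 0 gives 49/4.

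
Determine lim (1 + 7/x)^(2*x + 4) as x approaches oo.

e^(14)

Write it as [(1 + 7/x)^x]^(2) · (1 + 7/x)^(4). The bracketed term tends to e^(7) and the second factor to 1, so the limit is e^(14).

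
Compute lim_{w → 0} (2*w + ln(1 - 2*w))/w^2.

-2

Direct substitution gives 0/0.
Apply L'Hôpital: lim (2 - 2/(1 - 2*w))/(2*w), still 0/0.
After 2 applications of L'Hôpital's rule the quotient is (-4/(1 - 2*w)^2)/(2); substituting w = 0 gives -2.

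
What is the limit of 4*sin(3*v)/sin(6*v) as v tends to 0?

Substitution gives 0/0.
Divide numerator and denominator by v: sin(3v)/v → 3 and sin(6v)/v → 6, so the limit is 4·3/6 = 2.

2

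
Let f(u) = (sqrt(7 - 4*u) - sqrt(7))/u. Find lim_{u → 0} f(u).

-2*√(7)/7

Substitution gives 0/0. Multiply numerator and denominator by the conjugate √(7 - 4u) + √7.
The numerator becomes (7 - 4u) − 7 = -4u, so the expression simplifies to -4/(√(7 - 4u) + √7).
Letting u → 0 gives -4/(2√7) = -2*√(7)/7.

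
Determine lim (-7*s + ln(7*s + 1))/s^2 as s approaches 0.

Direct substitution gives 0/0.
Apply L'Hôpital: lim (-7 + 7/(7*s + 1))/(2*s), still 0/0.
After 2 applications of L'Hôpital's rule the quotient is (-49/(7*s + 1)^2)/(2); substituting s = 0 gives -49/2.

-49/2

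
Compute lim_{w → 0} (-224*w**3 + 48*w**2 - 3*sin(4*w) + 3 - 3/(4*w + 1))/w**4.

Substitution gives 0/0; apply L'Hôpital's rule 4 times.
After differentiating numerator and denominator 4 times the quotient is (-768*sin(4*w) - 18432/(4*w + 1)^5)/(24); at w = 0 this is -768.

-768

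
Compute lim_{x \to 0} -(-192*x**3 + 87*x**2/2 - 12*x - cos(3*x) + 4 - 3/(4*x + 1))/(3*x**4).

Substitution gives 0/0; apply L'Hôpital's rule 4 times.
After differentiating numerator and denominator 4 times the quotient is (-81*cos(3*x) - 18432/(4*x + 1)^5)/(-72); at x = 0 this is 2057/8.

2057/8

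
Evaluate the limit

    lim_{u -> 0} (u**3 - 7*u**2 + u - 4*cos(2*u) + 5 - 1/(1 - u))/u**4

Substitution gives 0/0 (the numerator vanishes to order 4).
Expand each term to order u^4: the coefficient of u^4 in -4·cos(2u) is -8/3 and in −1/(1 - u) is -1.
Lower-order terms cancel with the polynomial part, so the numerator is (-11/3)·u^4 + o(u^4), and the limit is (-11/3)/(1) = -11/3.

-11/3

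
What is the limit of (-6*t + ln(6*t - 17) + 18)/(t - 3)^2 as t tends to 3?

-18

Direct substitution gives 0/0.
Apply L'Hôpital: lim (-6 + 6/(6*t - 17))/(2*t - 6), still 0/0.
After 2 applications of L'Hôpital's rule the quotient is (-36/(6*t - 17)^2)/(2); substituting t = 3 gives -18.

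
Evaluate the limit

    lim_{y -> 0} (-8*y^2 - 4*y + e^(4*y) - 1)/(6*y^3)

Direct substitution gives 0/0.
Apply L'Hôpital: lim (-16*y + 4*e^(4*y) - 4)/(18*y^2), still 0/0.
Apply L'Hôpital: lim (16*e^(4*y) - 16)/(36*y), still 0/0.
After 3 applications of L'Hôpital's rule the quotient is (64*e^(4*y))/(36); substituting y = 0 gives 16/9.

16/9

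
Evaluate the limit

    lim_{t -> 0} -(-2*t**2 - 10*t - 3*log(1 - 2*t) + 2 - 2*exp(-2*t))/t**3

-32/3

Substitution gives 0/0 (the numerator vanishes to order 3).
Expand each term to order t^3: the coefficient of t^3 in -2·e^(-2t) is 8/3 and in -3·ln(1 - 2t) is 8.
Lower-order terms cancel with the polynomial part, so the numerator is (32/3)·t^3 + o(t^3), and the limit is (32/3)/(-1) = -32/3.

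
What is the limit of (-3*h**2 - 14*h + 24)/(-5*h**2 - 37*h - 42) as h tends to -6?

22/23

At h = -6 both the top and bottom vanish — a removable singularity. Factoring out (h + 6) from each leaves (4 - 3*h)/(-5*h - 7), which at h = -6 equals 22/23.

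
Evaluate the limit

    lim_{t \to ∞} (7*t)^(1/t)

1

Base → ∞ and exponent → 0: an ∞^0 form.
Take logs: (1/t)·ln(7·t^1) = (ln 7 + 1·ln t)/t → 0.
So the limit is e^0 = 1.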